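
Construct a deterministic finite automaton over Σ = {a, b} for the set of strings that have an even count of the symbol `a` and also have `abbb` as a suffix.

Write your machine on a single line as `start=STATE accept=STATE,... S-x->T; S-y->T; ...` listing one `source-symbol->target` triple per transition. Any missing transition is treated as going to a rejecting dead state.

start=s0; accept=s5; s0-a->s1; s0-b->s0; s1-a->s2; s1-b->s1; s2-a->s1; s2-b->s3; s3-a->s1; s3-b->s4; s4-a->s1; s4-b->s5; s5-a->s1; s5-b->s0

Handle the two conditions separately and then intersect. The first has 2 states tracking the count of `a`s modulo 2; the second has 5 states tracking how much of the suffix `abbb` has currently been matched. A product state is a pair (one from each), accepting exactly when both do. After merging equivalent states the machine shrinks.
With 6 states:
        a   b  
>  s0   s1  s0 
   s1   s2  s1 
   s2   s1  s3 
   s3   s1  s4 
   s4   s1  s5 
 * s5   s1  s0 
(> = start, * = accepting)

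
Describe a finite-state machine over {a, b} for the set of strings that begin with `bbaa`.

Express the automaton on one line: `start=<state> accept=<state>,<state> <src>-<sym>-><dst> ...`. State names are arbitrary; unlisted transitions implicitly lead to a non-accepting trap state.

start=S0 accept=S4 S0-a->S5 S0-b->S1 S1-a->S5 S1-b->S2 S2-a->S3 S2-b->S5 S3-a->S4 S3-b->S5 S4-a->S4 S4-b->S4 S5-a->S5 S5-b->S5

Walk along `bbaa` while the input agrees: from S0 take `b` to S1, and so on. Any deviation drops to the rejecting sink S5. Once S4 is reached the prefix is confirmed and every continuation is accepted.
6 states suffice.
        a   b  
>  S0   S5  S1 
   S1   S5  S2 
   S2   S3  S5 
   S3   S4  S5 
 * S4   S4  S4 
   S5   S5  S5 
(> = start, * = accepting)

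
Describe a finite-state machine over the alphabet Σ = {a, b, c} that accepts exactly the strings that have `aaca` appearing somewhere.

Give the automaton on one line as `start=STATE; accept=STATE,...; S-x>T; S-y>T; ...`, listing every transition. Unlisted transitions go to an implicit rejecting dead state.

start=S0; accept=S4; S0-a>S1; S0-b>S0; S0-c>S0; S1-a>S2; S1-b>S0; S1-c>S0; S2-a>S2; S2-b>S0; S2-c>S3; S3-a>S4; S3-b>S0; S3-c>S0; S4-a>S4; S4-b>S4; S4-c>S4

States S0..S3 record the length of the longest prefix of `aaca` that matches the current input suffix. Reaching S4 means `aaca` has been seen, and we stay there forever. Accept from S4.
With 5 states:
        a   b   c  
>  S0   S1  S0  S0 
   S1   S2  S0  S0 
   S2   S2  S0  S3 
   S3   S4  S0  S0 
 * S4   S4  S4  S4 
(> = start, * = accepting)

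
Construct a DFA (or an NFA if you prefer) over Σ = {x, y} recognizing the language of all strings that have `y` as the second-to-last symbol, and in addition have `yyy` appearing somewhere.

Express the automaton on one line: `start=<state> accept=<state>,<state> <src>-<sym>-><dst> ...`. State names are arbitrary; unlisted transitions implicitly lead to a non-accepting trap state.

Run two small machines in parallel and take their product. The first has 7 states tracking the last 2 symbols read; the second has 4 states tracking whether and how much of `yyy` has been seen. A product state is a pair (one from each), accepting exactly when both do.
With 11 states:
          x    y  
>  S0     S1   S2 
   S1     S3   S4 
   S2     S5   S6 
   S3     S3   S4 
   S4     S5   S6 
   S5     S3   S4 
   S6     S5   S7 
 * S7     S8   S7 
 * S8     S9  S10 
   S9     S9  S10 
   S10    S8   S7 
(> = start, * = accepting)

start=S0 accept=S7,S8 S0-x->S1 S0-y->S2 S1-x->S3 S1-y->S4 S2-x->S5 S2-y->S6 S3-x->S3 S3-y->S4 S4-x->S5 S4-y->S6 S5-x->S3 S5-y->S4 S6-x->S5 S6-y->S7 S7-x->S8 S7-y->S7 S8-x->S9 S8-y->S10 S9-x->S9 S9-y->S10 S10-x->S8 S10-y->S7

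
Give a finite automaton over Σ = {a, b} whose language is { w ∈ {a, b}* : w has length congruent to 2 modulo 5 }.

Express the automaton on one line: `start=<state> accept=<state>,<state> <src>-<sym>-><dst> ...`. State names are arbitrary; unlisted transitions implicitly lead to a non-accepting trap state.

start=s0 accept=s2 s0-a->s1 s0-b->s1 s1-a->s2 s1-b->s2 s2-a->s3 s2-b->s3 s3-a->s4 s3-b->s4 s4-a->s0 s4-b->s0

Count input length modulo 5: every symbol advances one step around the cycle s0 → s1 → s2 → s3 → s4 → s0. Accept at s2.
        a   b  
>  s0   s1  s1 
   s1   s2  s2 
 * s2   s3  s3 
   s3   s4  s4 
   s4   s0  s0 
(> = start, * = accepting)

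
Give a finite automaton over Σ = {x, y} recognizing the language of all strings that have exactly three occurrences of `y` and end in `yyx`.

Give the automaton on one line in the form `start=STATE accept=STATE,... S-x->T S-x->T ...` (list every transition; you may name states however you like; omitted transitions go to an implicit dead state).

Handle the two conditions separately and then intersect. One (5 states) tracks the count of `y`s, saturating at 4; the other (4 states) tracks how much of the suffix `yyx` has currently been matched. Each combined state is a pair, one component from each; accept when both components accept. Equivalent product states are then merged.
6 states suffice.
        x   y  
>  q0   q0  q1 
   q1   q1  q2 
   q2   q3  q4 
   q3   q3  q3 
   q4   q5  q3 
 * q5   q3  q3 
(> = start, * = accepting)

start=q0 accept=q5 q0-x->q0 q0-y->q1 q1-x->q1 q1-y->q2 q2-x->q3 q2-y->q4 q3-x->q3 q3-y->q3 q4-x->q5 q4-y->q3 q5-x->q3 q5-y->q3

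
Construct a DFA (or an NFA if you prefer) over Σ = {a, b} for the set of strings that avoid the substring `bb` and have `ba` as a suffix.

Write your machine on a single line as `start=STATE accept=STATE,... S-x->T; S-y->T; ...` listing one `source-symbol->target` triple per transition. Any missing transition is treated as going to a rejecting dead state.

start=q0; accept=q2; q0-a->q0; q0-b->q1; q1-a->q2; q1-b->q3; q2-a->q0; q2-b->q1; q3-a->q3; q3-b->q3

Handle the two conditions separately and then intersect. The first has 3 states tracking partial matches of the forbidden pattern `bb`; the second has 3 states tracking how much of the suffix `ba` has currently been matched. A product state is a pair (one from each), accepting exactly when both do. Equivalent product states are then merged.
4 states suffice.
        a   b  
>  q0   q0  q1 
   q1   q2  q3 
 * q2   q0  q1 
   q3   q3  q3 
(> = start, * = accepting)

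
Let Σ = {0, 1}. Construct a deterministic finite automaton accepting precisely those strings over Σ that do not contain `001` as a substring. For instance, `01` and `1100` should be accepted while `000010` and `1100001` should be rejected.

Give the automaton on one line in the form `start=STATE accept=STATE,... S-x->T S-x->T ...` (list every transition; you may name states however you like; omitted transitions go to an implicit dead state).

start=S0 accept=S0,S1,S2 S0-0->S1 S0-1->S0 S1-0->S2 S1-1->S0 S2-0->S2 S2-1->S3 S3-0->S3 S3-1->S3

This is the complement of 'contains `001`'. Use the same substring-matching states — S0 through S3 holding how much of `001` has just been matched — but flip the accepting set: everything except the trap S3 accepts.
        0   1  
>* S0   S1  S0 
 * S1   S2  S0 
 * S2   S2  S3 
   S3   S3  S3 
(> = start, * = accepting)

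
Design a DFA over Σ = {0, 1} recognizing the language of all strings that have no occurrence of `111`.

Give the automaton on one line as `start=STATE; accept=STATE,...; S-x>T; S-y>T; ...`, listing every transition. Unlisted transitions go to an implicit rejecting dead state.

This is the complement of 'contains `111`'. Use the same substring-matching states — A through D holding how much of `111` has just been matched — but flip the accepting set: everything except the trap D accepts.
A 4-state machine:
       0  1 
>* A   A  B 
 * B   A  C 
 * C   A  D 
   D   D  D 
(> = start, * = accepting)

start=A; accept=A,B,C; A-0>A; A-1>B; B-0>A; B-1>C; C-0>A; C-1>D; D-0>D; D-1>D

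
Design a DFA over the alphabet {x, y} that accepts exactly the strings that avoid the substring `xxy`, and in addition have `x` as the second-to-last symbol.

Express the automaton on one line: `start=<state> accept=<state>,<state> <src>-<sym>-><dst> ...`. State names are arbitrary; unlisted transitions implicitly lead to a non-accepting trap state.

start=q0 accept=q2,q3 q0-x->q1 q0-y->q0 q1-x->q2 q1-y->q3 q2-x->q2 q2-y->q4 q3-x->q1 q3-y->q0 q4-x->q4 q4-y->q4

Build one automaton per condition and run them in lockstep. The first has 4 states tracking partial matches of the forbidden pattern `xxy`; the second has 7 states tracking the last 2 symbols read. A product state is a pair (one from each), accepting exactly when both do. Equivalent product states are then merged.
A 5-state machine:
        x   y  
>  q0   q1  q0 
   q1   q2  q3 
 * q2   q2  q4 
 * q3   q1  q0 
   q4   q4  q4 
(> = start, * = accepting)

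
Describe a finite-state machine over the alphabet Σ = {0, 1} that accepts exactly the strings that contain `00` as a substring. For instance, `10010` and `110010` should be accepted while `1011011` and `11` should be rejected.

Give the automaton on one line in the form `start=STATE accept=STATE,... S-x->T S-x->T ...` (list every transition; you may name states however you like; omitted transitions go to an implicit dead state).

start=q0 accept=q2 q0-0->q1 q0-1->q0 q1-0->q2 q1-1->q0 q2-0->q2 q2-1->q2

Track how much of `00` has been matched so far: state q0 is no progress, q2 is the absorbing accept state reached once `00` has occurred. Intermediate states record partial matches; on a mismatch, fall back to the longest reusable overlap.
3 states suffice.
        0   1  
>  q0   q1  q0 
   q1   q2  q0 
 * q2   q2  q2 
(> = start, * = accepting)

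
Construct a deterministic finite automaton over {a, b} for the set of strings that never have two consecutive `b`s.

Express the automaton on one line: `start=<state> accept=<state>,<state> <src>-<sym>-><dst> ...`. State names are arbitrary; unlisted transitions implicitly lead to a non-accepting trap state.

start=s0 accept=s0,s1 s0-a->s0 s0-b->s1 s1-a->s0 s1-b->s2 s2-a->s2 s2-b->s2

Track partial matches of the forbidden pattern `bb`. State s2 is a dead state reached once `bb` has occurred; every other state accepts. s0 means no part of `bb` is currently matched.
        a   b  
>* s0   s0  s1 
 * s1   s0  s2 
   s2   s2  s2 
(> = start, * = accepting)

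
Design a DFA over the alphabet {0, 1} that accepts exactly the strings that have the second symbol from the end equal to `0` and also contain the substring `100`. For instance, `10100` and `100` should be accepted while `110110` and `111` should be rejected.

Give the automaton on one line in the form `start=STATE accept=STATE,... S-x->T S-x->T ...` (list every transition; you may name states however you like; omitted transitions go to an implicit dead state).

Handle the two conditions separately and then intersect. The first has 7 states tracking the last 2 symbols read; the second has 4 states tracking whether and how much of `100` has been seen. A product state is a pair (one from each), accepting exactly when both do. Minimizing collapses redundant product states.
A 7-state machine:
        0   1  
>  q0   q0  q1 
   q1   q2  q1 
   q2   q3  q1 
 * q3   q3  q4 
 * q4   q5  q6 
   q5   q3  q4 
   q6   q5  q6 
(> = start, * = accepting)

start=q0 accept=q3,q4 q0-0->q0 q0-1->q1 q1-0->q2 q1-1->q1 q2-0->q3 q2-1->q1 q3-0->q3 q3-1->q4 q4-0->q5 q4-1->q6 q5-0->q3 q5-1->q4 q6-0->q5 q6-1->q6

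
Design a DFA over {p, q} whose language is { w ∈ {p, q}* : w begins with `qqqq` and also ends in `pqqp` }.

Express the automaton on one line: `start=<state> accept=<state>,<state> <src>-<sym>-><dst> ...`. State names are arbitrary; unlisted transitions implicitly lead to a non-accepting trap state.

start=S0 accept=S9 S0-p->S1 S0-q->S2 S1-p->S1 S1-q->S1 S2-p->S1 S2-q->S3 S3-p->S1 S3-q->S4 S4-p->S1 S4-q->S5 S5-p->S6 S5-q->S5 S6-p->S6 S6-q->S7 S7-p->S6 S7-q->S8 S8-p->S9 S8-q->S5 S9-p->S6 S9-q->S7

Run two small machines in parallel and take their product. One (6 states) tracks whether the input so far still matches the prefix `qqqq`; the other (5 states) tracks how much of the suffix `pqqp` has currently been matched. Each combined state is a pair, one component from each; accept when both components accept. After merging equivalent states the machine shrinks.
        p   q  
>  S0   S1  S2 
   S1   S1  S1 
   S2   S1  S3 
   S3   S1  S4 
   S4   S1  S5 
   S5   S6  S5 
   S6   S6  S7 
   S7   S6  S8 
   S8   S9  S5 
 * S9   S6  S7 
(> = start, * = accepting)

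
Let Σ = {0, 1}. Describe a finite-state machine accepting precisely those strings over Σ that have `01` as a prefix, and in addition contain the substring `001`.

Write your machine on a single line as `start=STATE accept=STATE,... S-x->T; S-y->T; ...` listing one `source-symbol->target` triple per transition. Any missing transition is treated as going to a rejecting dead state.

Build one automaton per condition and run them in lockstep. One (4 states) tracks whether the input so far still matches the prefix `01`; the other (4 states) tracks whether and how much of `001` has been seen. Each combined state is a pair, one component from each; accept when both components accept. Minimizing collapses redundant product states.
A 7-state machine:
        0   1  
>  S0   S1  S2 
   S1   S2  S3 
   S2   S2  S2 
   S3   S4  S3 
   S4   S5  S3 
   S5   S5  S6 
 * S6   S6  S6 
(> = start, * = accepting)

start=S0; accept=S6; S0-0->S1; S0-1->S2; S1-0->S2; S1-1->S3; S2-0->S2; S2-1->S2; S3-0->S4; S3-1->S3; S4-0->S5; S4-1->S3; S5-0->S5; S5-1->S6; S6-0->S6; S6-1->S6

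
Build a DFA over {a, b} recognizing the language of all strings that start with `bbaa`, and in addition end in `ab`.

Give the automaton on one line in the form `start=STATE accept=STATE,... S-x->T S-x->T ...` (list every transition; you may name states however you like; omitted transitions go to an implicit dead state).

start=q0 accept=q6 q0-a->q1 q0-b->q2 q1-a->q1 q1-b->q1 q2-a->q1 q2-b->q3 q3-a->q4 q3-b->q1 q4-a->q5 q4-b->q1 q5-a->q5 q5-b->q6 q6-a->q5 q6-b->q7 q7-a->q5 q7-b->q7

Handle the two conditions separately and then intersect. One (6 states) tracks whether the input so far still matches the prefix `bbaa`; the other (3 states) tracks how much of the suffix `ab` has currently been matched. Each combined state is a pair, one component from each; accept when both components accept. After merging equivalent states the machine shrinks.
        a   b  
>  q0   q1  q2 
   q1   q1  q1 
   q2   q1  q3 
   q3   q4  q1 
   q4   q5  q1 
   q5   q5  q6 
 * q6   q5  q7 
   q7   q5  q7 
(> = start, * = accepting)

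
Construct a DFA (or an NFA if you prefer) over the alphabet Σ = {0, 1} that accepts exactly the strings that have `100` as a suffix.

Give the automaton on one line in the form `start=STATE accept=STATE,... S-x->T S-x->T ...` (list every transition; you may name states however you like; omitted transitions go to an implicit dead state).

start=A accept=D A-0->A A-1->B B-0->C B-1->B C-0->D C-1->B D-0->A D-1->B

Remember how much of `100` the current input suffix matches. State A means no match yet; B means the last symbol is `1`; C means the last 2 symbols are `10`; D means the last 3 symbols are `100`. Only D accepts. On a mismatch, fall back to the longest proper suffix that is still a prefix of `100`.
       0  1 
>  A   A  B 
   B   C  B 
   C   D  B 
 * D   A  B 
(> = start, * = accepting)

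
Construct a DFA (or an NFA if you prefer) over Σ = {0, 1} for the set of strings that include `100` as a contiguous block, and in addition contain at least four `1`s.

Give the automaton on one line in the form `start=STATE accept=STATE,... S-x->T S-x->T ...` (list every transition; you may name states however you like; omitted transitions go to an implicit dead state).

Run two small machines in parallel and take their product. One (4 states) tracks whether and how much of `100` has been seen; the other (6 states) tracks the count of `1`s, saturating at 5. Each combined state is a pair, one component from each; accept when both components accept. After merging equivalent states the machine shrinks.
With 13 states:
          0    1  
>  S0     S0   S1 
   S1     S2   S3 
   S2     S4   S3 
   S3     S5   S6 
   S4     S4   S7 
   S5     S7   S6 
   S6     S8   S9 
   S7     S7  S10 
   S8    S10   S9 
   S9    S11   S9 
   S10   S10  S12 
   S11   S12   S9 
 * S12   S12  S12 
(> = start, * = accepting)

start=S0 accept=S12 S0-0->S0 S0-1->S1 S1-0->S2 S1-1->S3 S2-0->S4 S2-1->S3 S3-0->S5 S3-1->S6 S4-0->S4 S4-1->S7 S5-0->S7 S5-1->S6 S6-0->S8 S6-1->S9 S7-0->S7 S7-1->S10 S8-0->S10 S8-1->S9 S9-0->S11 S9-1->S9 S10-0->S10 S10-1->S12 S11-0->S12 S11-1->S9 S12-0->S12 S12-1->S12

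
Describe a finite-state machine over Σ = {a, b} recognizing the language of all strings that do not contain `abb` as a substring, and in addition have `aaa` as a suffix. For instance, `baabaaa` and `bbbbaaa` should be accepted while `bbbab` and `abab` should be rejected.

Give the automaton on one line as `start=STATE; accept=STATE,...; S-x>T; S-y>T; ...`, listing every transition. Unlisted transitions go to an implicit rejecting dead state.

Handle the two conditions separately and then intersect. The first has 4 states tracking partial matches of the forbidden pattern `abb`; the second has 4 states tracking how much of the suffix `aaa` has currently been matched. A product state is a pair (one from each), accepting exactly when both do. After merging equivalent states the machine shrinks.
6 states suffice.
        a   b  
>  s0   s1  s0 
   s1   s2  s3 
   s2   s4  s3 
   s3   s1  s5 
 * s4   s4  s3 
   s5   s5  s5 
(> = start, * = accepting)

start=s0; accept=s4; s0-a>s1; s0-b>s0; s1-a>s2; s1-b>s3; s2-a>s4; s2-b>s3; s3-a>s1; s3-b>s5; s4-a>s4; s4-b>s3; s5-a>s5; s5-b>s5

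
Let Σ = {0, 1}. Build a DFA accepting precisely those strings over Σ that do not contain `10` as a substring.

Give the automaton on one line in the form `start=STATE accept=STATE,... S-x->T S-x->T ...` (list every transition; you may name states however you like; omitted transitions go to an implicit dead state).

Track partial matches of the forbidden pattern `10`. State q2 is a dead state reached once `10` has occurred; every other state accepts. q0 means no part of `10` is currently matched.
A 3-state machine:
        0   1  
>* q0   q0  q1 
 * q1   q2  q1 
   q2   q2  q2 
(> = start, * = accepting)

start=q0 accept=q0,q1 q0-0->q0 q0-1->q1 q1-0->q2 q1-1->q1 q2-0->q2 q2-1->q2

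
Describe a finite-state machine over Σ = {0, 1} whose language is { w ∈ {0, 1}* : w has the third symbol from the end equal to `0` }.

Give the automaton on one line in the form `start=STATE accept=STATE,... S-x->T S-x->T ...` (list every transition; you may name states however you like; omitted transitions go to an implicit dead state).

start=A accept=H,I,J,K A-0->B A-1->C B-0->D B-1->E C-0->F C-1->G D-0->H D-1->I E-0->J E-1->K F-0->L F-1->M G-0->N G-1->O H-0->H H-1->I I-0->J I-1->K J-0->L J-1->M K-0->N K-1->O L-0->H L-1->I M-0->J M-1->K N-0->L N-1->M O-0->N O-1->O

A DFA must remember the last 3 symbols (since which symbol is third-to-last isn't known until the input ends). Use one state per possible window of the last ≤3 symbols; accept from those whose window starts with `0`.
With 15 states:
       0  1 
>  A   B  C 
   B   D  E 
   C   F  G 
   D   H  I 
   E   J  K 
   F   L  M 
   G   N  O 
 * H   H  I 
 * I   J  K 
 * J   L  M 
 * K   N  O 
   L   H  I 
   M   J  K 
   N   L  M 
   O   N  O 
(> = start, * = accepting)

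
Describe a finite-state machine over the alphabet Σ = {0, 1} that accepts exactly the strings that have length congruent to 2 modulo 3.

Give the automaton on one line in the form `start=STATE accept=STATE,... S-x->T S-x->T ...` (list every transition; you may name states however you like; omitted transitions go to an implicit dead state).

Count input length modulo 3: every symbol advances one step around the cycle A → B → C → A. Accept at C.
With 3 states:
       0  1 
>  A   B  B 
   B   C  C 
 * C   A  A 
(> = start, * = accepting)

start=A accept=C A-0->B A-1->B B-0->C B-1->C C-0->A C-1->A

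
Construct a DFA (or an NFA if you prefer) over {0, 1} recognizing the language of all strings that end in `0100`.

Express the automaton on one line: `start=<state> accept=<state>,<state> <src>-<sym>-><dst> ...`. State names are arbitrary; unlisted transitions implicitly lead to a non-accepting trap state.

start=S0 accept=S4 S0-0->S1 S0-1->S0 S1-0->S1 S1-1->S2 S2-0->S3 S2-1->S0 S3-0->S4 S3-1->S2 S4-0->S1 S4-1->S2

Let each state record the length of the longest suffix of the input read so far that is also a prefix of `0100`. S1 means the last symbol is `0`; S2 means the last 2 symbols are `01`; S3 means the last 3 symbols are `010`; S4 means the last 4 symbols are `0100`. Accept only at S4, where the string currently ends in `0100`.
        0   1  
>  S0   S1  S0 
   S1   S1  S2 
   S2   S3  S0 
   S3   S4  S2 
 * S4   S1  S2 
(> = start, * = accepting)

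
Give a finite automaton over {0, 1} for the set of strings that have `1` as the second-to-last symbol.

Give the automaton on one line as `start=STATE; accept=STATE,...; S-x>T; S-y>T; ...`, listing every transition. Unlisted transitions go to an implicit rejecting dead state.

A DFA must remember the last 2 symbols (since which symbol is second-to-last isn't known until the input ends). Use one state per possible window of the last ≤2 symbols; accept from those whose window starts with `1`.
With 7 states:
        0   1  
>  s0   s1  s2 
   s1   s3  s4 
   s2   s5  s6 
   s3   s3  s4 
   s4   s5  s6 
 * s5   s3  s4 
 * s6   s5  s6 
(> = start, * = accepting)

start=s0; accept=s5,s6; s0-0>s1; s0-1>s2; s1-0>s3; s1-1>s4; s2-0>s5; s2-1>s6; s3-0>s3; s3-1>s4; s4-0>s5; s4-1>s6; s5-0>s3; s5-1>s4; s6-0>s5; s6-1>s6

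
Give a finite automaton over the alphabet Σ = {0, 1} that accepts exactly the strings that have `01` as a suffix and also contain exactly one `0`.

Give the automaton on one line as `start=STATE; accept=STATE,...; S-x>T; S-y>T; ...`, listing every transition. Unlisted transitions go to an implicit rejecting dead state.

Build one automaton per condition and run them in lockstep. One (3 states) tracks how much of the suffix `01` has currently been matched; the other (3 states) tracks the count of `0`s, saturating at 2. Each combined state is a pair, one component from each; accept when both components accept.
        0   1  
>  q0   q1  q0 
   q1   q2  q3 
   q2   q2  q4 
 * q3   q2  q5 
   q4   q2  q6 
   q5   q2  q5 
   q6   q2  q6 
(> = start, * = accepting)

start=q0; accept=q3; q0-0>q1; q0-1>q0; q1-0>q2; q1-1>q3; q2-0>q2; q2-1>q4; q3-0>q2; q3-1>q5; q4-0>q2; q4-1>q6; q5-0>q2; q5-1>q5; q6-0>q2; q6-1>q6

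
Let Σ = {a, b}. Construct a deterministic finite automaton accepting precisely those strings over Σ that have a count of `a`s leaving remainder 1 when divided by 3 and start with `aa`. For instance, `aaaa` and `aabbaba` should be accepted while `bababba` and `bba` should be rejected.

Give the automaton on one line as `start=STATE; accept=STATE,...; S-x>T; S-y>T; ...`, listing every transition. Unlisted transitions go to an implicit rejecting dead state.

Handle the two conditions separately and then intersect. The first has 3 states tracking the count of `a`s modulo 3; the second has 4 states tracking whether the input so far still matches the prefix `aa`. A product state is a pair (one from each), accepting exactly when both do. Equivalent product states are then merged.
6 states suffice.
        a   b  
>  S0   S1  S2 
   S1   S3  S2 
   S2   S2  S2 
   S3   S4  S3 
   S4   S5  S4 
 * S5   S3  S5 
(> = start, * = accepting)

start=S0; accept=S5; S0-a>S1; S0-b>S2; S1-a>S3; S1-b>S2; S2-a>S2; S2-b>S2; S3-a>S4; S3-b>S3; S4-a>S5; S4-b>S4; S5-a>S3; S5-b>S5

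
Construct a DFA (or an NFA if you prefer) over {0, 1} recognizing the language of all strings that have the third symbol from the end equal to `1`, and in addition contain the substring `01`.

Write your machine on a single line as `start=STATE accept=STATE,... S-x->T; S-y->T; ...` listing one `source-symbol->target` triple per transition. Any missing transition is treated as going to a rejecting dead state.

start=s0; accept=s7,s8,s9,s10; s0-0->s1; s0-1->s2; s1-0->s1; s1-1->s3; s2-0->s4; s2-1->s2; s3-0->s5; s3-1->s6; s4-0->s1; s4-1->s7; s5-0->s8; s5-1->s7; s6-0->s9; s6-1->s10; s7-0->s5; s7-1->s6; s8-0->s1; s8-1->s3; s9-0->s8; s9-1->s7; s10-0->s9; s10-1->s10

Run two small machines in parallel and take their product. One (15 states) tracks the last 3 symbols read; the other (3 states) tracks whether and how much of `01` has been seen. Each combined state is a pair, one component from each; accept when both components accept. After merging equivalent states the machine shrinks.
11 states suffice.
          0    1  
>  s0     s1   s2 
   s1     s1   s3 
   s2     s4   s2 
   s3     s5   s6 
   s4     s1   s7 
   s5     s8   s7 
   s6     s9  s10 
 * s7     s5   s6 
 * s8     s1   s3 
 * s9     s8   s7 
 * s10    s9  s10 
(> = start, * = accepting)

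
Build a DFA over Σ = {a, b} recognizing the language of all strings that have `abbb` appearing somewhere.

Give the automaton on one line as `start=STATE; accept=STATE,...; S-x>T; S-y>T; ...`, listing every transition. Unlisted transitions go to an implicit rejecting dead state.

start=q0; accept=q4; q0-a>q1; q0-b>q0; q1-a>q1; q1-b>q2; q2-a>q1; q2-b>q3; q3-a>q1; q3-b>q4; q4-a>q4; q4-b>q4

States q0..q3 record the length of the longest prefix of `abbb` that matches the current input suffix. Reaching q4 means `abbb` has been seen, and we stay there forever. Accept from q4.
With 5 states:
        a   b  
>  q0   q1  q0 
   q1   q1  q2 
   q2   q1  q3 
   q3   q1  q4 
 * q4   q4  q4 
(> = start, * = accepting)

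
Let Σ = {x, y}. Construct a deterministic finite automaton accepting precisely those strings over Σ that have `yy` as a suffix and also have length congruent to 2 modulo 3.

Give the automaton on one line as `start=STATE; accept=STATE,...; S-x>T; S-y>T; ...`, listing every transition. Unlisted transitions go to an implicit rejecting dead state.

start=s0; accept=s4; s0-x>s1; s0-y>s2; s1-x>s3; s1-y>s3; s2-x>s3; s2-y>s4; s3-x>s0; s3-y>s0; s4-x>s0; s4-y>s0

Run two small machines in parallel and take their product. The first has 3 states tracking how much of the suffix `yy` has currently been matched; the second has 3 states tracking the input length modulo 3. A product state is a pair (one from each), accepting exactly when both do. After merging equivalent states the machine shrinks.
5 states suffice.
        x   y  
>  s0   s1  s2 
   s1   s3  s3 
   s2   s3  s4 
   s3   s0  s0 
 * s4   s0  s0 
(> = start, * = accepting)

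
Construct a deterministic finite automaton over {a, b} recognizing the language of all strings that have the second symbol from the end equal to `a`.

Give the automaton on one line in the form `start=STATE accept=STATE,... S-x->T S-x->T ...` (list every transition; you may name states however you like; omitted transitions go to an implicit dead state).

Because acceptance depends on a position counted from the end, the machine has to buffer the most recent 2 symbols. Make each state the string of the last up-to-2 symbols read; on input `x` shift the window left and append `x`. Accept when the buffered window has length 2 and begins with `a`.
        a   b  
>  s0   s1  s2 
   s1   s3  s4 
   s2   s5  s6 
 * s3   s3  s4 
 * s4   s5  s6 
   s5   s3  s4 
   s6   s5  s6 
(> = start, * = accepting)

start=s0 accept=s3,s4 s0-a->s1 s0-b->s2 s1-a->s3 s1-b->s4 s2-a->s5 s2-b->s6 s3-a->s3 s3-b->s4 s4-a->s5 s4-b->s6 s5-a->s3 s5-b->s4 s6-a->s5 s6-b->s6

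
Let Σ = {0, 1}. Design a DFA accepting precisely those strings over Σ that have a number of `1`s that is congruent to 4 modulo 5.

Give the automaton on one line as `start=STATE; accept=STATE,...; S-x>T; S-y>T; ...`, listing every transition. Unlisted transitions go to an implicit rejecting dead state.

The only thing that matters is how many `1`s have appeared, reduced mod 5. Use one state per residue: q0 for 0, …, q4 for 4. Reading `1` moves to the next residue; anything else stays put. q4 is accepting.
        0   1  
>  q0   q0  q1 
   q1   q1  q2 
   q2   q2  q3 
   q3   q3  q4 
 * q4   q4  q0 
(> = start, * = accepting)

start=q0; accept=q4; q0-0>q0; q0-1>q1; q1-0>q1; q1-1>q2; q2-0>q2; q2-1>q3; q3-0>q3; q3-1>q4; q4-0>q4; q4-1>q0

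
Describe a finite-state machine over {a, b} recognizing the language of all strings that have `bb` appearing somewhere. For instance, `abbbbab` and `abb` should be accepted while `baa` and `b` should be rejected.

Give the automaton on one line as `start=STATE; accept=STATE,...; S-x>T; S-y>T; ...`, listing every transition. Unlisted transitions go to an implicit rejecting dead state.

start=s0; accept=s2; s0-a>s0; s0-b>s1; s1-a>s0; s1-b>s2; s2-a>s2; s2-b>s2

States s0..s1 record the length of the longest prefix of `bb` that matches the current input suffix. Reaching s2 means `bb` has been seen, and we stay there forever. Accept from s2.
A 3-state machine:
        a   b  
>  s0   s0  s1 
   s1   s0  s2 
 * s2   s2  s2 
(> = start, * = accepting)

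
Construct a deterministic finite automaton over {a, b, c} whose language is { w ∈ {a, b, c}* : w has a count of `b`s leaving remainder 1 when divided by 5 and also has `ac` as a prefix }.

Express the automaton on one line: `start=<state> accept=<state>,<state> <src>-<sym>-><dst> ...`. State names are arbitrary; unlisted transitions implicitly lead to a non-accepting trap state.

start=S0 accept=S4 S0-a->S1 S0-b->S2 S0-c->S2 S1-a->S2 S1-b->S2 S1-c->S3 S2-a->S2 S2-b->S2 S2-c->S2 S3-a->S3 S3-b->S4 S3-c->S3 S4-a->S4 S4-b->S5 S4-c->S4 S5-a->S5 S5-b->S6 S5-c->S5 S6-a->S6 S6-b->S7 S6-c->S6 S7-a->S7 S7-b->S3 S7-c->S7

Run two small machines in parallel and take their product. One (5 states) tracks the count of `b`s modulo 5; the other (4 states) tracks whether the input so far still matches the prefix `ac`. Each combined state is a pair, one component from each; accept when both components accept. Equivalent product states are then merged.
        a   b   c  
>  S0   S1  S2  S2 
   S1   S2  S2  S3 
   S2   S2  S2  S2 
   S3   S3  S4  S3 
 * S4   S4  S5  S4 
   S5   S5  S6  S5 
   S6   S6  S7  S6 
   S7   S7  S3  S7 
(> = start, * = accepting)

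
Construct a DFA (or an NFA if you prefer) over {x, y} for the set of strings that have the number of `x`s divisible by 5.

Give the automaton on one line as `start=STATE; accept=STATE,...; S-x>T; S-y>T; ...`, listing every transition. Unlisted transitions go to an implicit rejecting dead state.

start=S0; accept=S0; S0-x>S1; S0-y>S0; S1-x>S2; S1-y>S1; S2-x>S3; S2-y>S2; S3-x>S4; S3-y>S3; S4-x>S0; S4-y>S4

Keep the running count of `x`s modulo 5: each `x` advances along the cycle S0 → S1 → S2 → S3 → S4 → S0 while other symbols loop. Accept at S0.
        x   y  
>* S0   S1  S0 
   S1   S2  S1 
   S2   S3  S2 
   S3   S4  S3 
   S4   S0  S4 
(> = start, * = accepting)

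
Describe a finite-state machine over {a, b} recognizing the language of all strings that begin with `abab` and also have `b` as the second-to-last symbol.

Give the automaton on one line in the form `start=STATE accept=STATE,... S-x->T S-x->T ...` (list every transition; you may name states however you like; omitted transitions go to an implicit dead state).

Run two small machines in parallel and take their product. One (6 states) tracks whether the input so far still matches the prefix `abab`; the other (7 states) tracks the last 2 symbols read. Each combined state is a pair, one component from each; accept when both components accept. Equivalent product states are then merged.
With 9 states:
        a   b  
>  q0   q1  q2 
   q1   q2  q3 
   q2   q2  q2 
   q3   q4  q2 
   q4   q2  q5 
   q5   q6  q7 
 * q6   q8  q5 
 * q7   q6  q7 
   q8   q8  q5 
(> = start, * = accepting)

start=q0 accept=q6,q7 q0-a->q1 q0-b->q2 q1-a->q2 q1-b->q3 q2-a->q2 q2-b->q2 q3-a->q4 q3-b->q2 q4-a->q2 q4-b->q5 q5-a->q6 q5-b->q7 q6-a->q8 q6-b->q5 q7-a->q6 q7-b->q7 q8-a->q8 q8-b->q5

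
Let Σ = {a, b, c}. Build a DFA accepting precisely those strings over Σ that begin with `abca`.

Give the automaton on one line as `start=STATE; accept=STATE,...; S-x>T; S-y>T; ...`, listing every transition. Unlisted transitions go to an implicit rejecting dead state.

Check the first 4 symbols one by one: S0 through S3 record how many have matched `abca` so far; any wrong symbol goes to the dead state S5. After all 4 match we enter the accepting sink S4.
A 6-state machine:
        a   b   c  
>  S0   S1  S5  S5 
   S1   S5  S2  S5 
   S2   S5  S5  S3 
   S3   S4  S5  S5 
 * S4   S4  S4  S4 
   S5   S5  S5  S5 
(> = start, * = accepting)

start=S0; accept=S4; S0-a>S1; S0-b>S5; S0-c>S5; S1-a>S5; S1-b>S2; S1-c>S5; S2-a>S5; S2-b>S5; S2-c>S3; S3-a>S4; S3-b>S5; S3-c>S5; S4-a>S4; S4-b>S4; S4-c>S4; S5-a>S5; S5-b>S5; S5-c>S5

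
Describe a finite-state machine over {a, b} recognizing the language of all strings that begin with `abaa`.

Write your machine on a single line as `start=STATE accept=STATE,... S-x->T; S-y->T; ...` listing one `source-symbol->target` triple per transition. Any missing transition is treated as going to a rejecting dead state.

Walk along `abaa` while the input agrees: from S0 take `a` to S1, and so on. Any deviation drops to the rejecting sink S5. Once S4 is reached the prefix is confirmed and every continuation is accepted.
With 6 states:
        a   b  
>  S0   S1  S5 
   S1   S5  S2 
   S2   S3  S5 
   S3   S4  S5 
 * S4   S4  S4 
   S5   S5  S5 
(> = start, * = accepting)

start=S0; accept=S4; S0-a->S1; S0-b->S5; S1-a->S5; S1-b->S2; S2-a->S3; S2-b->S5; S3-a->S4; S3-b->S5; S4-a->S4; S4-b->S4; S5-a->S5; S5-b->S5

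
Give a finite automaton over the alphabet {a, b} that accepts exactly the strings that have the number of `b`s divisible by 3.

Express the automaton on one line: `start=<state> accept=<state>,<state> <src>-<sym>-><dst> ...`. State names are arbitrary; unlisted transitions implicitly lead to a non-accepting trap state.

The only thing that matters is how many `b`s have appeared, reduced mod 3. Use one state per residue: s0 for 0, …, s2 for 2. Reading `b` moves to the next residue; anything else stays put. s0 is accepting.
3 states suffice.
        a   b  
>* s0   s0  s1 
   s1   s1  s2 
   s2   s2  s0 
(> = start, * = accepting)

start=s0 accept=s0 s0-a->s0 s0-b->s1 s1-a->s1 s1-b->s2 s2-a->s2 s2-b->s0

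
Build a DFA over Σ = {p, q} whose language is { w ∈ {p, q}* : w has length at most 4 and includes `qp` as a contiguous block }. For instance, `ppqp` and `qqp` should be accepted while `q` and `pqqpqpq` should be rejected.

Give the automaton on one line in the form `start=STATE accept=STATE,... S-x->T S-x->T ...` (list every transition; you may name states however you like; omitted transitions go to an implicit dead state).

start=A accept=F,I,J A-p->B A-q->C B-p->D B-q->E C-p->F C-q->E D-p->G D-q->H E-p->I E-q->H F-p->I F-q->I G-p->G G-q->G H-p->J H-q->G I-p->J I-q->J J-p->G J-q->G

Run two small machines in parallel and take their product. One (6 states) tracks the input length, saturating at 5; the other (3 states) tracks whether and how much of `qp` has been seen. Each combined state is a pair, one component from each; accept when both components accept. Equivalent product states are then merged.
With 10 states:
       p  q 
>  A   B  C 
   B   D  E 
   C   F  E 
   D   G  H 
   E   I  H 
 * F   I  I 
   G   G  G 
   H   J  G 
 * I   J  J 
 * J   G  G 
(> = start, * = accepting)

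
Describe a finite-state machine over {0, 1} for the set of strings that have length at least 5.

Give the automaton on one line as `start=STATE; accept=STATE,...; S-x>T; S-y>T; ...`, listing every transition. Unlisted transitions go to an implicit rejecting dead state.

We only need to distinguish lengths 0, 1, …, 5, and '>5'. Chain q0 → q1 → q2 → q3 → q4 → q5 → q6 on every symbol, with q6 looping. Accepting states: {q5, q6}.
7 states suffice.
        0   1  
>  q0   q1  q1 
   q1   q2  q2 
   q2   q3  q3 
   q3   q4  q4 
   q4   q5  q5 
 * q5   q6  q6 
 * q6   q6  q6 
(> = start, * = accepting)

start=q0; accept=q5,q6; q0-0>q1; q0-1>q1; q1-0>q2; q1-1>q2; q2-0>q3; q2-1>q3; q3-0>q4; q3-1>q4; q4-0>q5; q4-1>q5; q5-0>q6; q5-1>q6; q6-0>q6; q6-1>q6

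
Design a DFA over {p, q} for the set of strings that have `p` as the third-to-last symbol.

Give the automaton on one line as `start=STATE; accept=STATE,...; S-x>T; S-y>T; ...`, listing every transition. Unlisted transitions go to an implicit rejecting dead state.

A DFA must remember the last 3 symbols (since which symbol is third-to-last isn't known until the input ends). Use one state per possible window of the last ≤3 symbols; accept from those whose window starts with `p`.
A 15-state machine:
       p  q 
>  A   B  C 
   B   D  E 
   C   F  G 
   D   H  I 
   E   J  K 
   F   L  M 
   G   N  O 
 * H   H  I 
 * I   J  K 
 * J   L  M 
 * K   N  O 
   L   H  I 
   M   J  K 
   N   L  M 
   O   N  O 
(> = start, * = accepting)

start=A; accept=H,I,J,K; A-p>B; A-q>C; B-p>D; B-q>E; C-p>F; C-q>G; D-p>H; D-q>I; E-p>J; E-q>K; F-p>L; F-q>M; G-p>N; G-q>O; H-p>H; H-q>I; I-p>J; I-q>K; J-p>L; J-q>M; K-p>N; K-q>O; L-p>H; L-q>I; M-p>J; M-q>K; N-p>L; N-q>M; O-p>N; O-q>O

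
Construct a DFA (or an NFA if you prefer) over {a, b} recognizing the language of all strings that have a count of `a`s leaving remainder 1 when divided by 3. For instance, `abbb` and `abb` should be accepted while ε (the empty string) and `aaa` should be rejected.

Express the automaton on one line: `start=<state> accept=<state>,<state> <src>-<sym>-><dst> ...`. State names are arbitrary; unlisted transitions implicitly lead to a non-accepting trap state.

Keep the running count of `a`s modulo 3: each `a` advances along the cycle q0 → q1 → q2 → q0 while other symbols loop. Accept at q1.
With 3 states:
        a   b  
>  q0   q1  q0 
 * q1   q2  q1 
   q2   q0  q2 
(> = start, * = accepting)

start=q0 accept=q1 q0-a->q1 q0-b->q0 q1-a->q2 q1-b->q1 q2-a->q0 q2-b->q2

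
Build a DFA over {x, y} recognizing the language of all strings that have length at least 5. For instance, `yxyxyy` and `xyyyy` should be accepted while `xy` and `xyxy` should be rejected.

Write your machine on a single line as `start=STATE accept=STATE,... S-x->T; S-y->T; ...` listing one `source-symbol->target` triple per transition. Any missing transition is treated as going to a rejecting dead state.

We only need to distinguish lengths 0, 1, …, 5, and '>5'. Chain q0 → q1 → q2 → q3 → q4 → q5 → q6 on every symbol, with q6 looping. Accepting states: {q5, q6}.
7 states suffice.
        x   y  
>  q0   q1  q1 
   q1   q2  q2 
   q2   q3  q3 
   q3   q4  q4 
   q4   q5  q5 
 * q5   q6  q6 
 * q6   q6  q6 
(> = start, * = accepting)

start=q0; accept=q5,q6; q0-x->q1; q0-y->q1; q1-x->q2; q1-y->q2; q2-x->q3; q2-y->q3; q3-x->q4; q3-y->q4; q4-x->q5; q4-y->q5; q5-x->q6; q5-y->q6; q6-x->q6; q6-y->q6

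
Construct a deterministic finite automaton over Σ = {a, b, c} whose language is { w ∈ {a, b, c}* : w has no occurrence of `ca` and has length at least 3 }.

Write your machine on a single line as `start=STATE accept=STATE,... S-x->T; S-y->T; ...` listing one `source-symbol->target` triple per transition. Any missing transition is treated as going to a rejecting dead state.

Run two small machines in parallel and take their product. The first has 3 states tracking partial matches of the forbidden pattern `ca`; the second has 5 states tracking the input length, saturating at 4. A product state is a pair (one from each), accepting exactly when both do. After merging equivalent states the machine shrinks.
With 8 states:
        a   b   c  
>  q0   q1  q1  q2 
   q1   q3  q3  q4 
   q2   q5  q3  q4 
   q3   q6  q6  q7 
   q4   q5  q6  q7 
   q5   q5  q5  q5 
 * q6   q6  q6  q7 
 * q7   q5  q6  q7 
(> = start, * = accepting)

start=q0; accept=q6,q7; q0-a->q1; q0-b->q1; q0-c->q2; q1-a->q3; q1-b->q3; q1-c->q4; q2-a->q5; q2-b->q3; q2-c->q4; q3-a->q6; q3-b->q6; q3-c->q7; q4-a->q5; q4-b->q6; q4-c->q7; q5-a->q5; q5-b->q5; q5-c->q5; q6-a->q6; q6-b->q6; q6-c->q7; q7-a->q5; q7-b->q6; q7-c->q7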